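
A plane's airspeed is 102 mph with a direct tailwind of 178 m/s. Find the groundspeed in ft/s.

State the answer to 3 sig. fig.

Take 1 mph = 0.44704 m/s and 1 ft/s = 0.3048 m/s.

102 mph × 0.44704 = 45.5981 m/s
178 m/s (already m/s)
Sum: 45.5981 + 178 = 223.598 m/s
In ft/s: 223.598 / 0.3048 = 733.589 ft/s

734 ft/s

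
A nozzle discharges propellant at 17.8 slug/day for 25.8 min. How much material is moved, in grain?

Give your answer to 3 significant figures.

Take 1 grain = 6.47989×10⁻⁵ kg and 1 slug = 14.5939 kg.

17.8 slug/day → 0.00300661 kg/s
25.8 min → 1548 s
m = ṁ × t = 0.00300661 × 1548 = 4.65423 kg
In grain: 4.65423 / 6.47989×10⁻⁵ = 71825.8 grain

7.18×10⁴ grain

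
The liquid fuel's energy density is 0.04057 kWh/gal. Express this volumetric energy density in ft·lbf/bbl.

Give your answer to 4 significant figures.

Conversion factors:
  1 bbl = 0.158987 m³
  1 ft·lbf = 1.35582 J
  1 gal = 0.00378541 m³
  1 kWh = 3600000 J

4.524×10⁶ ft·lbf/bbl

0.04057 kWh/gal × 3600000 J/kWh ÷ 0.00378541 m³/gal = 3.85829×10⁷ J/m³
3.85829×10⁷ J/m³ ÷ 1.35582 J/ft·lbf × 0.158987 m³/bbl = 4.52433×10⁶ ft·lbf/bbl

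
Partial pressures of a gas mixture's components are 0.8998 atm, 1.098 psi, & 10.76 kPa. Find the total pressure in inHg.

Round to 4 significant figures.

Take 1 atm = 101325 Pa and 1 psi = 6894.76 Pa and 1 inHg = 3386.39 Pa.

32.34 inHg

0.8998 atm × 101325 = 91172.2 Pa
1.098 psi × 6894.76 = 7570.45 Pa
10.76 kPa × 1000 = 10760 Pa
Total: 91172.2 + 7570.45 + 10760 = 109503 Pa
In inHg: 109503 / 3386.39 = 32.3362 inHg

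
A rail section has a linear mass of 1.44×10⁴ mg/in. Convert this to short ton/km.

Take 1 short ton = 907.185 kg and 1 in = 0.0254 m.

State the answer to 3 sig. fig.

1.44×10⁴ mg/in × 10⁻⁶ kg/mg ÷ 0.0254 m/in = 0.566929 kg/m
0.566929 kg/m ÷ 907.185 kg/short ton × 1000 m/km = 0.624932 short ton/km

0.625 short ton/km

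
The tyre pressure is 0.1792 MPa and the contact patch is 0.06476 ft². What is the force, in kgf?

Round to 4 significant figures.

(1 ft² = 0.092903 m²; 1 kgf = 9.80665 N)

109.9 kgf

0.1792 MPa × 1000000 = 179200 Pa
0.06476 ft² × 0.092903 = 0.0060164 m²
F = P × A = 179200 Pa × 0.0060164 m² = 1078.14 N
1078.14 N ÷ (9.80665 N/kgf) = 109.94 kgf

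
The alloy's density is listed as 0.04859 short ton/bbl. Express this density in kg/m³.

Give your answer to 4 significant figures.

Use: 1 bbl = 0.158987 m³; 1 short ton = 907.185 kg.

0.04859 short ton/bbl × 907.185 kg/short ton ÷ 0.158987 m³/bbl = 277.256 kg/m³
277.256 kg/m³  = 277.256 kg/m³

277.3 kg/m³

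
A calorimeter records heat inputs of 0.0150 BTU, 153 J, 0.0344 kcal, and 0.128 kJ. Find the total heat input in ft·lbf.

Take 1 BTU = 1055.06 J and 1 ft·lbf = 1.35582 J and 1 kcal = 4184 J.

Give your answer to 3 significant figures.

0.0150 BTU × 1055.06 = 15.8259 J
153 J (already J)
0.0344 kcal × 4184 = 143.93 J
0.128 kJ × 1000 = 128 J
Total: 15.8259 + 153 + 143.93 + 128 = 440.756 J
In ft·lbf: 440.756 / 1.35582 = 325.084 ft·lbf

325 ft·lbf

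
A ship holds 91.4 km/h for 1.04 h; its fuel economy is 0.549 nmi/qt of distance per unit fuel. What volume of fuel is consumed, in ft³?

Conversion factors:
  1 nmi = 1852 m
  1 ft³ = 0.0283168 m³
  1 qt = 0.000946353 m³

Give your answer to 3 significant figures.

91.4 km/h → 25.3889 m/s
1.04 h → 3744 s
d = v × t = 25.3889 × 3744 = 95056 m
0.549 nmi/qt → 1.07439×10⁶ m/m³
V = d / (distance per unit fuel) = 95056 / 1.07439×10⁶ = 0.0884744 m³
In ft³: 0.0884744 / 0.0283168 = 3.12445 ft³

3.12 ft³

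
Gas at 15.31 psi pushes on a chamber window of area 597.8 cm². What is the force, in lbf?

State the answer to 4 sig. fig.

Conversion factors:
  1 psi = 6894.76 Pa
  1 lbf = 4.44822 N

15.31 psi × 6894.76 → 105559 Pa
597.8 cm² × 0.0001 → 0.05978 m²
F = P × A = 105559 Pa × 0.05978 m² = 6310.32 N
6310.32 N ÷ (4.44822 N/lbf) = 1418.62 lbf

1419 lbf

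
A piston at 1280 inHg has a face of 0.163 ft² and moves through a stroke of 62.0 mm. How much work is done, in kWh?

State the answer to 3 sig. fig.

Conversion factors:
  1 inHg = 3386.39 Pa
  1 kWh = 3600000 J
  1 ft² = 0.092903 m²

1280 inHg → 4.33458×10⁶ Pa
0.163 ft² → 0.0151432 m²
F = P × A = 4.33458×10⁶ × 0.0151432 = 65639.4 N
62.0 mm → 0.062 m
W = F × d = 65639.4 × 0.062 = 4069.64 J
In kWh: 4069.64 / 3600000 = 0.00113046 kWh

0.00113 kWh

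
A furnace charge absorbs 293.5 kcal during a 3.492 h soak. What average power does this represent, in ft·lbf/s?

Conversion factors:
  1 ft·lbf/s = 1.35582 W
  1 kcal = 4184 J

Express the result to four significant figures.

293.5 kcal × 4184 → 1.228×10⁶ J
3.492 h × 3600 → 12571.2 s
P = E / t = 1.228×10⁶ J / 12571.2 s = 97.6836 W
97.6836 W ÷ (1.35582 W/ft·lbf/s) = 72.0476 ft·lbf/s

72.05 ft·lbf/s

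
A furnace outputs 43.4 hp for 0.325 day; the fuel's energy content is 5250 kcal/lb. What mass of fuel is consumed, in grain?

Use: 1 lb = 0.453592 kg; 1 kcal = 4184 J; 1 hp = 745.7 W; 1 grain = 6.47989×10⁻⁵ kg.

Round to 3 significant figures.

43.4 hp → 32363.4 W
0.325 day → 28080 s
E = P × t = 32363.4 × 28080 = 9.08764×10⁸ J
5250 kcal/lb → 4.84268×10⁷ J/kg
m = E / e_s = 9.08764×10⁸ / 4.84268×10⁷ = 18.7657 kg
In grain: 18.7657 / 6.47989×10⁻⁵ = 289599 grain

2.90×10⁵ grain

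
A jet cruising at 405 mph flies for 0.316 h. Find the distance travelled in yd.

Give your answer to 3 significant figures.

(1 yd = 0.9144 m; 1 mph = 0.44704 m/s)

2.25×10⁵ yd

405 mph × 0.44704 → 181.051 m/s
0.316 h × 3600 → 1137.6 s
d = v × t = 181.051 m/s × 1137.6 s = 205964 m
205964 m ÷ (0.9144 m/yd) = 225245 yd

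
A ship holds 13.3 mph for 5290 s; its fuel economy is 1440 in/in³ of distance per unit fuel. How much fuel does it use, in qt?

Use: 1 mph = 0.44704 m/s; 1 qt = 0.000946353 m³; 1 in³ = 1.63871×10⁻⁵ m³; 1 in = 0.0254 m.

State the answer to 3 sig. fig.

13.3 mph → 5.94563 m/s
d = v × t = 5.94563 × 5290 = 31452.4 m
1440 in/in³ → 2.232×10⁶ m/m³
V = d / (distance per unit fuel) = 31452.4 / 2.232×10⁶ = 0.0140916 m³
In qt: 0.0140916 / 0.000946353 = 14.8904 qt

14.9 qt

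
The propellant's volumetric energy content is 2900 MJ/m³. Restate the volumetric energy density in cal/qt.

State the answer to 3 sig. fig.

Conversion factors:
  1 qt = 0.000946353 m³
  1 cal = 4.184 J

2900 MJ/m³ × 1000000 J/MJ = 2.9×10⁹ J/m³
2.9×10⁹ J/m³ ÷ 4.184 J/cal × 0.000946353 m³/qt = 655933 cal/qt

6.56×10⁵ cal/qt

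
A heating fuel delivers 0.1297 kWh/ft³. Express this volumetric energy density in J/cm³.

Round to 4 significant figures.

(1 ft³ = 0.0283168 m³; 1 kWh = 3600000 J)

0.1297 kWh/ft³ × 3600000 J/kWh ÷ 0.0283168 m³/ft³ = 1.64892×10⁷ J/m³
1.64892×10⁷ J/m³ × 10⁻⁶ m³/cm³ = 16.4892 J/cm³

16.49 J/cm³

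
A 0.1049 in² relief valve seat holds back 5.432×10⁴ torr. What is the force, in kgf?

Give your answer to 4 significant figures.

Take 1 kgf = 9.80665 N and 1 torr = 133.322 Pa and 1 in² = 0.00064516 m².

49.98 kgf

5.432×10⁴ torr × 133.322 → 7.24205×10⁶ Pa
0.1049 in² × 0.00064516 → 6.76773×10⁻⁵ m²
F = P × A = 7.24205×10⁶ Pa × 6.76773×10⁻⁵ m² = 490.122 N
490.122 N ÷ (9.80665 N/kgf) = 49.9785 kgf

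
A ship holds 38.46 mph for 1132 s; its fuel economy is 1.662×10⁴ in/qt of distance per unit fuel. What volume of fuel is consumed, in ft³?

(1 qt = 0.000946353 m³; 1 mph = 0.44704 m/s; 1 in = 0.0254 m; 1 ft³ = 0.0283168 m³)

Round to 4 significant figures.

38.46 mph → 17.1932 m/s
d = v × t = 17.1932 × 1132 = 19462.7 m
1.662×10⁴ in/qt → 446079 m/m³
V = d / (distance per unit fuel) = 19462.7 / 446079 = 0.0436306 m³
In ft³: 0.0436306 / 0.0283168 = 1.5408 ft³

1.541 ft³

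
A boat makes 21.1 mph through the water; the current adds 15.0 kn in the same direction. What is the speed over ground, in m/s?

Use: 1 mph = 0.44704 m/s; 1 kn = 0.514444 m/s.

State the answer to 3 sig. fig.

21.1 mph × 0.44704 = 9.43254 m/s
15.0 kn × 0.514444 = 7.71666 m/s
Total: 9.43254 + 7.71666 = 17.1492 m/s

17.1 m/s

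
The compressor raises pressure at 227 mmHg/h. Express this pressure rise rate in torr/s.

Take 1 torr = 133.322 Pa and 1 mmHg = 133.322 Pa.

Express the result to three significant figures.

227 mmHg/h × 133.322 Pa/mmHg ÷ 3600 s/h = 8.40669 Pa/s
8.40669 Pa/s ÷ 133.322 Pa/torr = 0.0630555 torr/s

0.0631 torr/s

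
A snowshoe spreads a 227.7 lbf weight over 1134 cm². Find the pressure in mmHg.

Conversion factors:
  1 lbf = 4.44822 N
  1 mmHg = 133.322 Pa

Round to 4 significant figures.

227.7 lbf × 4.44822 = 1012.86 N
1134 cm² × 0.0001 = 0.1134 m²
P = F / A = 1012.86 N / 0.1134 m² = 8931.75 Pa
8931.75 Pa ÷ (133.322 Pa/mmHg) = 66.9938 mmHg

66.99 mmHg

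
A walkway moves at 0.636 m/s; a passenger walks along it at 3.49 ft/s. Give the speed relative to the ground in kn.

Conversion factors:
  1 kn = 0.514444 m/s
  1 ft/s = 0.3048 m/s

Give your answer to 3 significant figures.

0.636 m/s (already m/s)
3.49 ft/s × 0.3048 = 1.06375 m/s
Total: 0.636 + 1.06375 = 1.69975 m/s
In kn: 1.69975 / 0.514444 = 3.30405 kn

3.30 kn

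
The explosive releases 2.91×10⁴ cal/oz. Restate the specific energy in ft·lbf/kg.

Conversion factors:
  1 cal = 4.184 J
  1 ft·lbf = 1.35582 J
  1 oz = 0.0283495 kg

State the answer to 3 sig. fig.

3.17×10⁶ ft·lbf/kg

2.91×10⁴ cal/oz × 4.184 J/cal ÷ 0.0283495 kg/oz = 4.29476×10⁶ J/kg
4.29476×10⁶ J/kg ÷ 1.35582 J/ft·lbf = 3.16765×10⁶ ft·lbf/kg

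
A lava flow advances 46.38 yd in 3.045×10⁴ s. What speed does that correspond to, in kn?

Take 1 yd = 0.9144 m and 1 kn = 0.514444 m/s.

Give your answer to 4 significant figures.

0.002707 kn

46.38 yd × 0.9144 → 42.4099 m
v = d / t = 42.4099 m / 30450 s = 0.00139277 m/s
0.00139277 m/s ÷ (0.514444 m/s/kn) = 0.00270733 kn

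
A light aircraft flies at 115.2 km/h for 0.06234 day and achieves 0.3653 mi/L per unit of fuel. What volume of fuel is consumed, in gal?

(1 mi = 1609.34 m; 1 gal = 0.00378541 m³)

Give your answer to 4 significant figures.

115.2 km/h → 32 m/s
0.06234 day → 5386.18 s
d = v × t = 32 × 5386.18 = 172358 m
0.3653 mi/L → 587892 m/m³
V = d / (distance per unit fuel) = 172358 / 587892 = 0.29318 m³
In gal: 0.29318 / 0.00378541 = 77.45 gal

77.45 gal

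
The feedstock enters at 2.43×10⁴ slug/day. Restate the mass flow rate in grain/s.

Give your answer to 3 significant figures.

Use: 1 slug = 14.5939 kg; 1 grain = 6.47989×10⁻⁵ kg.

2.43×10⁴ slug/day × 14.5939 kg/slug ÷ 86400 s/day = 4.10453 kg/s
4.10453 kg/s ÷ 6.47989×10⁻⁵ kg/grain = 63342.6 grain/s

6.33×10⁴ grain/s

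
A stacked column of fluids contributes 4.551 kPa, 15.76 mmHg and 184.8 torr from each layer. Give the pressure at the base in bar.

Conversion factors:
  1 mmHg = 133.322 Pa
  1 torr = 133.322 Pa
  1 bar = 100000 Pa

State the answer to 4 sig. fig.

4.551 kPa × 1000 = 4551 Pa
15.76 mmHg × 133.322 = 2101.15 Pa
184.8 torr × 133.322 = 24637.9 Pa
Sum: 4551 + 2101.15 + 24637.9 = 31290 Pa
In bar: 31290 / 100000 = 0.3129 bar

0.3129 bar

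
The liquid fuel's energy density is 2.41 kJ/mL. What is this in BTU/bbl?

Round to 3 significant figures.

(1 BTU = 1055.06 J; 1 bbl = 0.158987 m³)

3.63×10⁵ BTU/bbl

2.41 kJ/mL × 1000 J/kJ ÷ 10⁻⁶ m³/mL = 2.41×10⁹ J/m³
2.41×10⁹ J/m³ ÷ 1055.06 J/BTU × 0.158987 m³/bbl = 363163 BTU/bbl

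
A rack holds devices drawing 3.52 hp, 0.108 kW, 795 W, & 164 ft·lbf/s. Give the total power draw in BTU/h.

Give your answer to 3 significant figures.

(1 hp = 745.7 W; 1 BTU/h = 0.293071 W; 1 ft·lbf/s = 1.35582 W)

3.52 hp × 745.7 → 2624.86 W
0.108 kW × 1000 → 108 W
795 W (already W)
164 ft·lbf/s × 1.35582 → 222.354 W
Sum: 2624.86 + 108 + 795 + 222.354 = 3750.21 W
In BTU/h: 3750.21 / 0.293071 = 12796.3 BTU/h

1.28×10⁴ BTU/h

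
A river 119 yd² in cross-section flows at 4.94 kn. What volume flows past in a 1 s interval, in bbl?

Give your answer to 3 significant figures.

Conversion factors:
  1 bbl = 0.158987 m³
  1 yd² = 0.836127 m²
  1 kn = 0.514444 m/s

4.94 kn × 0.514444 → 2.54135 m/s
119 yd² × 0.836127 → 99.4991 m²
V = v × A × t = 2.54135 m/s × 99.4991 m² × 1 s = 252.862 m³
252.862 m³ ÷ (0.158987 m³/bbl) = 1590.46 bbl

1590 bbl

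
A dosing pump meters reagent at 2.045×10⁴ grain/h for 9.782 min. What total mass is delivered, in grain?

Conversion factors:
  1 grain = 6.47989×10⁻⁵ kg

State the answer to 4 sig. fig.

3334 grain

2.045×10⁴ grain/h → 3.68094×10⁻⁴ kg/s
9.782 min → 586.92 s
m = ṁ × t = 3.68094×10⁻⁴ × 586.92 = 0.216042 kg
In grain: 0.216042 / 6.47989×10⁻⁵ = 3334.04 grain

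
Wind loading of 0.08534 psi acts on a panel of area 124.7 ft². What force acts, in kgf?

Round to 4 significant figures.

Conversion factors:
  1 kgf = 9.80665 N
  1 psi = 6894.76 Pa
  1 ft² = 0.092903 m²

0.08534 psi × 6894.76 = 588.399 Pa
124.7 ft² × 0.092903 = 11.585 m²
F = P × A = 588.399 Pa × 11.585 m² = 6816.6 N
6816.6 N ÷ (9.80665 N/kgf) = 695.1 kgf

695.1 kgf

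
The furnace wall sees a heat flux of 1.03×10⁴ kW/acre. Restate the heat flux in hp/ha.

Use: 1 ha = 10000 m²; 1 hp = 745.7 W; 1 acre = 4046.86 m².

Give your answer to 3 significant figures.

3.41×10⁴ hp/ha

1.03×10⁴ kW/acre × 1000 W/kW ÷ 4046.86 m²/acre = 2545.18 W/m²
2545.18 W/m² ÷ 745.7 W/hp × 10000 m²/ha = 34131.4 hp/ha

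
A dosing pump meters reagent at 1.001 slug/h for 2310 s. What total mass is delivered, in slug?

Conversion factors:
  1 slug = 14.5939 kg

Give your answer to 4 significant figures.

0.6423 slug

1.001 slug/h → 0.00405791 kg/s
m = ṁ × t = 0.00405791 × 2310 = 9.37377 kg
In slug: 9.37377 / 14.5939 = 0.642307 slug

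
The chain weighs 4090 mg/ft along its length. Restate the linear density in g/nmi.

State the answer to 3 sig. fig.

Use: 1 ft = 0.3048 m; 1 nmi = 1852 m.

4090 mg/ft × 10⁻⁶ kg/mg ÷ 0.3048 m/ft = 0.0134186 kg/m
0.0134186 kg/m ÷ 0.001 kg/g × 1852 m/nmi = 24851.2 g/nmi

2.49×10⁴ g/nmi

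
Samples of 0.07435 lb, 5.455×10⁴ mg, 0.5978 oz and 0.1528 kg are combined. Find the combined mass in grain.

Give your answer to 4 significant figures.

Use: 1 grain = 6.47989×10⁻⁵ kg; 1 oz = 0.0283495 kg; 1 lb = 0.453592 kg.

0.07435 lb × 0.453592 = 0.0337246 kg
5.455×10⁴ mg × 10⁻⁶ = 0.05455 kg
0.5978 oz × 0.0283495 = 0.0169473 kg
0.1528 kg (already kg)
Sum: 0.0337246 + 0.05455 + 0.0169473 + 0.1528 = 0.258022 kg
In grain: 0.258022 / 6.47989×10⁻⁵ = 3981.89 grain

3982 grain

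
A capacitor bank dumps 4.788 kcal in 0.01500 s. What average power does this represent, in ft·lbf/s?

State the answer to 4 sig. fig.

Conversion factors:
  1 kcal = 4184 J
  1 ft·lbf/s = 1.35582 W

4.788 kcal × 4184 → 20033 J
P = E / t = 20033 J / 0.015 s = 1.33553×10⁶ W
1.33553×10⁶ W ÷ (1.35582 W/ft·lbf/s) = 985035 ft·lbf/s

9.850×10⁵ ft·lbf/s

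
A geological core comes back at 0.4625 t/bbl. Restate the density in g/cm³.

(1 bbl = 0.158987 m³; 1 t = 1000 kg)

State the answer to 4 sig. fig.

2.909 g/cm³

0.4625 t/bbl × 1000 kg/t ÷ 0.158987 m³/bbl = 2909.04 kg/m³
2909.04 kg/m³ ÷ 0.001 kg/g × 10⁻⁶ m³/cm³ = 2.90904 g/cm³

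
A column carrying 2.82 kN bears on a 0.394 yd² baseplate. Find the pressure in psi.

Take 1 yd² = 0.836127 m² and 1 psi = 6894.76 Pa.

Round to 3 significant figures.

2.82 kN × 1000 = 2820 N
0.394 yd² × 0.836127 = 0.329434 m²
P = F / A = 2820 N / 0.329434 m² = 8560.14 Pa
8560.14 Pa ÷ (6894.76 Pa/psi) = 1.24154 psi

1.24 psi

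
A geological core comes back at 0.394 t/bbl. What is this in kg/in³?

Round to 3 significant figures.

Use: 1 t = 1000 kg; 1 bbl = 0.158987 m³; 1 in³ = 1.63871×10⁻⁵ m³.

0.0406 kg/in³

0.394 t/bbl × 1000 kg/t ÷ 0.158987 m³/bbl = 2478.19 kg/m³
2478.19 kg/m³ × 1.63871×10⁻⁵ m³/in³ = 0.0406103 kg/in³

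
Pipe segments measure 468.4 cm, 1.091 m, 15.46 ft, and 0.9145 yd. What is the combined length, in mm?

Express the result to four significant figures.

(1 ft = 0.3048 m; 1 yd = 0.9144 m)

468.4 cm × 0.01 → 4.684 m
1.091 m (already m)
15.46 ft × 0.3048 → 4.71221 m
0.9145 yd × 0.9144 → 0.836219 m
Sum: 4.684 + 1.091 + 4.71221 + 0.836219 = 11.3234 m
In mm: 11.3234 / 0.001 = 11323.4 mm

1.132×10⁴ mm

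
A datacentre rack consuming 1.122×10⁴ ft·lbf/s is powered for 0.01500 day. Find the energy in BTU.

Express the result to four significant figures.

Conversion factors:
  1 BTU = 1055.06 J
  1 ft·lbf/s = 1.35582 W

1.869×10⁴ BTU

1.122×10⁴ ft·lbf/s × 1.35582 = 15212.3 W
0.01500 day × 86400 = 1296 s
E = P × t = 15212.3 W × 1296 s = 1.97151×10⁷ J
1.97151×10⁷ J ÷ (1055.06 J/BTU) = 18686.2 BTU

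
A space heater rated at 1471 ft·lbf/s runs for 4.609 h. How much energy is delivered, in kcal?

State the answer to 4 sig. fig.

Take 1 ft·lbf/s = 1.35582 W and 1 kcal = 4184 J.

7909 kcal

1471 ft·lbf/s × 1.35582 → 1994.41 W
4.609 h × 3600 → 16592.4 s
E = P × t = 1994.41 W × 16592.4 s = 3.3092×10⁷ J
3.3092×10⁷ J ÷ (4184 J/kcal) = 7909.18 kcal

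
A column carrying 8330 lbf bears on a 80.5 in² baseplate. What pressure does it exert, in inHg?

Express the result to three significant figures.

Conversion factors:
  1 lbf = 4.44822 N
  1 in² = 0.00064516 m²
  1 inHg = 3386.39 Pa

8330 lbf × 4.44822 = 37053.7 N
80.5 in² × 0.00064516 = 0.0519354 m²
P = F / A = 37053.7 N / 0.0519354 m² = 713457 Pa
713457 Pa ÷ (3386.39 Pa/inHg) = 210.684 inHg

211 inHg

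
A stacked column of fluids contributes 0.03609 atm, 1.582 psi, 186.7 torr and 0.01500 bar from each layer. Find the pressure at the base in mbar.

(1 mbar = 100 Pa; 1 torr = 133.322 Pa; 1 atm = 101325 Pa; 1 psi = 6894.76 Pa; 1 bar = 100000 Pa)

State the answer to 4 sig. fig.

409.6 mbar

0.03609 atm × 101325 = 3656.82 Pa
1.582 psi × 6894.76 = 10907.5 Pa
186.7 torr × 133.322 = 24891.2 Pa
0.01500 bar × 100000 = 1500 Pa
Total: 3656.82 + 10907.5 + 24891.2 + 1500 = 40955.5 Pa
In mbar: 40955.5 / 100 = 409.555 mbar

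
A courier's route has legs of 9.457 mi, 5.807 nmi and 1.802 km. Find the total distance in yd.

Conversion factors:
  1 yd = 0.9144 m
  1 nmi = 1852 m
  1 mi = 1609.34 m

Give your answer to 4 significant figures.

3.038×10⁴ yd

9.457 mi × 1609.34 = 15219.5 m
5.807 nmi × 1852 = 10754.6 m
1.802 km × 1000 = 1802 m
Sum: 15219.5 + 10754.6 + 1802 = 27776.1 m
In yd: 27776.1 / 0.9144 = 30376.3 yd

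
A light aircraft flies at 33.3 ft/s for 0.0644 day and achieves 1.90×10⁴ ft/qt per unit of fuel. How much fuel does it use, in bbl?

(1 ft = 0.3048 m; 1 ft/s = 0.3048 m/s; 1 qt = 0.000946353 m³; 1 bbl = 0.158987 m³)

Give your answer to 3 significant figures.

33.3 ft/s → 10.1498 m/s
0.0644 day → 5564.16 s
d = v × t = 10.1498 × 5564.16 = 56475.1 m
1.90×10⁴ ft/qt → 6.11949×10⁶ m/m³
V = d / (distance per unit fuel) = 56475.1 / 6.11949×10⁶ = 0.00922873 m³
In bbl: 0.00922873 / 0.158987 = 0.0580471 bbl

0.0580 bbl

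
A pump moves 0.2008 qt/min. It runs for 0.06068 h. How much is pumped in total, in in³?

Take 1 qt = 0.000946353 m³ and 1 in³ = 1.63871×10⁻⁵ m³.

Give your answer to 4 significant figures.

42.22 in³

0.2008 qt/min → 3.16713×10⁻⁶ m³/s
0.06068 h → 218.448 s
V = Q × t = 3.16713×10⁻⁶ × 218.448 = 6.91853×10⁻⁴ m³
In in³: 6.91853×10⁻⁴ / 1.63871×10⁻⁵ = 42.2194 in³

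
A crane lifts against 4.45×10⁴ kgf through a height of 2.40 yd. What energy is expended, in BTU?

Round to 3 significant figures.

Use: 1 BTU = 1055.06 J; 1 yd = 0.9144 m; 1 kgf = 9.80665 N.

908 BTU

4.45×10⁴ kgf × 9.80665 = 436396 N
2.40 yd × 0.9144 = 2.19456 m
W = F × d = 436396 N × 2.19456 m = 957697 J
957697 J ÷ (1055.06 J/BTU) = 907.718 BTU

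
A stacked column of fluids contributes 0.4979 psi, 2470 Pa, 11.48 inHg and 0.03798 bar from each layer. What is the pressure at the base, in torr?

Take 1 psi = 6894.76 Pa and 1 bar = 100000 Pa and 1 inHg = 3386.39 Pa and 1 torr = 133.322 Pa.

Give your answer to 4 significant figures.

0.4979 psi × 6894.76 = 3432.9 Pa
2470 Pa (already Pa)
11.48 inHg × 3386.39 = 38875.8 Pa
0.03798 bar × 100000 = 3798 Pa
Total: 3432.9 + 2470 + 38875.8 + 3798 = 48576.7 Pa
In torr: 48576.7 / 133.322 = 364.356 torr

364.4 torr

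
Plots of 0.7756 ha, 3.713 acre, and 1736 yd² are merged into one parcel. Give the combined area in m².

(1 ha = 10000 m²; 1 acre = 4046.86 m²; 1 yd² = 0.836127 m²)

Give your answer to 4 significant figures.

2.423×10⁴ m²

0.7756 ha × 10000 = 7756 m²
3.713 acre × 4046.86 = 15026 m²
1736 yd² × 0.836127 = 1451.52 m²
Combined: 7756 + 15026 + 1451.52 = 24233.5 m²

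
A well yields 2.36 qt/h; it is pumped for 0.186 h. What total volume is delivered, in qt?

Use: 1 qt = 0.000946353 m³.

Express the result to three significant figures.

0.439 qt

2.36 qt/h → 6.20387×10⁻⁷ m³/s
0.186 h → 669.6 s
V = Q × t = 6.20387×10⁻⁷ × 669.6 = 4.15411×10⁻⁴ m³
In qt: 4.15411×10⁻⁴ / 0.000946353 = 0.43896 qt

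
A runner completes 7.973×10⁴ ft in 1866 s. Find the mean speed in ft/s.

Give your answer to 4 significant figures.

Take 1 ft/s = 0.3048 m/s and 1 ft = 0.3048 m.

7.973×10⁴ ft × 0.3048 → 24301.7 m
v = d / t = 24301.7 m / 1866 s = 13.0234 m/s
13.0234 m/s ÷ (0.3048 m/s/ft/s) = 42.7277 ft/s

42.73 ft/s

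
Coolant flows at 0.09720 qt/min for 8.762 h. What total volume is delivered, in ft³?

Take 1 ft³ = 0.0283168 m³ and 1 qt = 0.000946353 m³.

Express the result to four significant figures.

0.09720 qt/min → 1.53309×10⁻⁶ m³/s
8.762 h → 31543.2 s
V = Q × t = 1.53309×10⁻⁶ × 31543.2 = 0.0483586 m³
In ft³: 0.0483586 / 0.0283168 = 1.70777 ft³

1.708 ft³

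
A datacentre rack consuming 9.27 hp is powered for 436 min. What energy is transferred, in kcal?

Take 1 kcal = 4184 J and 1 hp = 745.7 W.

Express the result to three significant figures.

9.27 hp × 745.7 = 6912.64 W
436 min × 60 = 26160 s
E = P × t = 6912.64 W × 26160 s = 1.80835×10⁸ J
1.80835×10⁸ J ÷ (4184 J/kcal) = 43220.6 kcal

4.32×10⁴ kcal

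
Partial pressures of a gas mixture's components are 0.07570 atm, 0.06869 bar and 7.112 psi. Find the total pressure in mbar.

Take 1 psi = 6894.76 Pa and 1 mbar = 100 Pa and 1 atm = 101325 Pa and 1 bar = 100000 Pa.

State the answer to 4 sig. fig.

0.07570 atm × 101325 = 7670.3 Pa
0.06869 bar × 100000 = 6869 Pa
7.112 psi × 6894.76 = 49035.5 Pa
Total: 7670.3 + 6869 + 49035.5 = 63574.8 Pa
In mbar: 63574.8 / 100 = 635.748 mbar

635.7 mbar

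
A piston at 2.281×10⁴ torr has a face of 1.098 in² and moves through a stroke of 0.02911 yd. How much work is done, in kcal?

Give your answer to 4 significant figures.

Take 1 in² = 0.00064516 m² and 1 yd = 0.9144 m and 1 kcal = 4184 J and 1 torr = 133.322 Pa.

2.281×10⁴ torr → 3.04107×10⁶ Pa
1.098 in² → 7.08386×10⁻⁴ m²
F = P × A = 3.04107×10⁶ × 7.08386×10⁻⁴ = 2154.25 N
0.02911 yd → 0.0266182 m
W = F × d = 2154.25 × 0.0266182 = 57.3423 J
In kcal: 57.3423 / 4184 = 0.0137051 kcal

0.01371 kcal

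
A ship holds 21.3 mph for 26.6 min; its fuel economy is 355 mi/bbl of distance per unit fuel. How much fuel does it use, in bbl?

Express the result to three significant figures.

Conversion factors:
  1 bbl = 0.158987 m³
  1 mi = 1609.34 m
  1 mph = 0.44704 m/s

0.0266 bbl

21.3 mph → 9.52195 m/s
26.6 min → 1596 s
d = v × t = 9.52195 × 1596 = 15197 m
355 mi/bbl → 3.59347×10⁶ m/m³
V = d / (distance per unit fuel) = 15197 / 3.59347×10⁶ = 0.00422906 m³
In bbl: 0.00422906 / 0.158987 = 0.0266 bbl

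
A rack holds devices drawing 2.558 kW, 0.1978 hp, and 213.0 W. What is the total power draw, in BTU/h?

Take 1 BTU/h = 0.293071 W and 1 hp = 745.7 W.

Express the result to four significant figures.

9958 BTU/h

2.558 kW × 1000 → 2558 W
0.1978 hp × 745.7 → 147.499 W
213.0 W (already W)
Total: 2558 + 147.499 + 213 = 2918.5 W
In BTU/h: 2918.5 / 0.293071 = 9958.34 BTU/h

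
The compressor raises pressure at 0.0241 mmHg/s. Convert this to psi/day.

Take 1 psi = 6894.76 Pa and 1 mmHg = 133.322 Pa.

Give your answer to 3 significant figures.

0.0241 mmHg/s × 133.322 Pa/mmHg = 3.21306 Pa/s
3.21306 Pa/s ÷ 6894.76 Pa/psi × 86400 s/day = 40.2637 psi/day

40.3 psi/day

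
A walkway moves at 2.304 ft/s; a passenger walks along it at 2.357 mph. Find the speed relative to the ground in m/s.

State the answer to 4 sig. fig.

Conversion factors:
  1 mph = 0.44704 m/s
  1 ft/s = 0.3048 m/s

2.304 ft/s × 0.3048 = 0.702259 m/s
2.357 mph × 0.44704 = 1.05367 m/s
Sum: 0.702259 + 1.05367 = 1.75593 m/s

1.756 m/s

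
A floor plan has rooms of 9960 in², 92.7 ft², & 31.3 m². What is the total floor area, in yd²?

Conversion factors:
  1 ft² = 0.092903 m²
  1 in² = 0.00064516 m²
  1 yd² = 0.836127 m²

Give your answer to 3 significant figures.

9960 in² × 0.00064516 = 6.42579 m²
92.7 ft² × 0.092903 = 8.61211 m²
31.3 m² (already m²)
Total: 6.42579 + 8.61211 + 31.3 = 46.3379 m²
In yd²: 46.3379 / 0.836127 = 55.4197 yd²

55.4 yd²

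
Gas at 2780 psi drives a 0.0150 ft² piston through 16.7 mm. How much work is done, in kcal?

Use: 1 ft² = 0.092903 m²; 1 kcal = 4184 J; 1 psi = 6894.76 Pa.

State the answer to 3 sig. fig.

2780 psi → 1.91674×10⁷ Pa
0.0150 ft² → 0.00139354 m²
F = P × A = 1.91674×10⁷ × 0.00139354 = 26710.5 N
16.7 mm → 0.0167 m
W = F × d = 26710.5 × 0.0167 = 446.065 J
In kcal: 446.065 / 4184 = 0.106612 kcal

0.107 kcal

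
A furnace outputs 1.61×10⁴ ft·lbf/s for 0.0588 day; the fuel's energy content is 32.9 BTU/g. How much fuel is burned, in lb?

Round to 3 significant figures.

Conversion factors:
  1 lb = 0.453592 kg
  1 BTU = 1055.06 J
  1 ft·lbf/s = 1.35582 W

1.61×10⁴ ft·lbf/s → 21828.7 W
0.0588 day → 5080.32 s
E = P × t = 21828.7 × 5080.32 = 1.10897×10⁸ J
32.9 BTU/g → 3.47115×10⁷ J/kg
m = E / e_s = 1.10897×10⁸ / 3.47115×10⁷ = 3.19482 kg
In lb: 3.19482 / 0.453592 = 7.04338 lb

7.04 lb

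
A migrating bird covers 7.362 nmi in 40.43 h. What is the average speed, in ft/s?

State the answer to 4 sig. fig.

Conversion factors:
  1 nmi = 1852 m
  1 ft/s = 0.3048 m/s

0.3073 ft/s

7.362 nmi × 1852 = 13634.4 m
40.43 h × 3600 = 145548 s
v = d / t = 13634.4 m / 145548 s = 0.0936763 m/s
0.0936763 m/s ÷ (0.3048 m/s/ft/s) = 0.307337 ft/s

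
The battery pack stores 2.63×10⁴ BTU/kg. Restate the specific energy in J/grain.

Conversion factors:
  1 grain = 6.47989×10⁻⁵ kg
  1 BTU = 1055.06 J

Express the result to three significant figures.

1800 J/grain

2.63×10⁴ BTU/kg × 1055.06 J/BTU = 2.77481×10⁷ J/kg
2.77481×10⁷ J/kg × 6.47989×10⁻⁵ kg/grain = 1798.05 J/grain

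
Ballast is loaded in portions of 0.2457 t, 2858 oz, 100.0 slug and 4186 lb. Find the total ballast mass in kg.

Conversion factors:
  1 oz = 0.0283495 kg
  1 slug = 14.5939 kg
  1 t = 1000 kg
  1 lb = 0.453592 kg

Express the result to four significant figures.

3685 kg

0.2457 t × 1000 = 245.7 kg
2858 oz × 0.0283495 = 81.0229 kg
100.0 slug × 14.5939 = 1459.39 kg
4186 lb × 0.453592 = 1898.74 kg
Sum: 245.7 + 81.0229 + 1459.39 + 1898.74 = 3684.85 kg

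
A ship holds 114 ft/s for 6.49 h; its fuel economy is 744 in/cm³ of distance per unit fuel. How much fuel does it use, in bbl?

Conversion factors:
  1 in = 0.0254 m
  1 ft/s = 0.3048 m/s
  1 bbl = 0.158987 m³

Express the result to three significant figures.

0.270 bbl

114 ft/s → 34.7472 m/s
6.49 h → 23364 s
d = v × t = 34.7472 × 23364 = 811834 m
744 in/cm³ → 1.88976×10⁷ m/m³
V = d / (distance per unit fuel) = 811834 / 1.88976×10⁷ = 0.0429596 m³
In bbl: 0.0429596 / 0.158987 = 0.270208 bbl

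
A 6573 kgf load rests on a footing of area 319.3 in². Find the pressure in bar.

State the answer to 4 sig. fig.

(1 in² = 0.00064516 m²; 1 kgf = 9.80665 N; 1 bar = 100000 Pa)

6573 kgf × 9.80665 → 64459.1 N
319.3 in² × 0.00064516 → 0.206 m²
P = F / A = 64459.1 N / 0.206 m² = 312908 Pa
312908 Pa ÷ (100000 Pa/bar) = 3.12908 bar

3.129 bar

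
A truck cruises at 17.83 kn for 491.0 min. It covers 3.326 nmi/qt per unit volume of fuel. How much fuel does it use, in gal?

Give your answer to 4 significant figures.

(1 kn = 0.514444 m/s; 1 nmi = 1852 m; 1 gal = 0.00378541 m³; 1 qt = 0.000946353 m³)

17.83 kn → 9.17254 m/s
491.0 min → 29460 s
d = v × t = 9.17254 × 29460 = 270223 m
3.326 nmi/qt → 6.50894×10⁶ m/m³
V = d / (distance per unit fuel) = 270223 / 6.50894×10⁶ = 0.0415157 m³
In gal: 0.0415157 / 0.00378541 = 10.9673 gal

10.97 gal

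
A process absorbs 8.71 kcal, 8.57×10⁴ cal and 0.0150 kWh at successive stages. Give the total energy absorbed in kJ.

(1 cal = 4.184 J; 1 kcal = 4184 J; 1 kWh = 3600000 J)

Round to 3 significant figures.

8.71 kcal × 4184 = 36442.6 J
8.57×10⁴ cal × 4.184 = 358569 J
0.0150 kWh × 3600000 = 54000 J
Sum: 36442.6 + 358569 + 54000 = 449012 J
In kJ: 449012 / 1000 = 449.012 kJ

449 kJ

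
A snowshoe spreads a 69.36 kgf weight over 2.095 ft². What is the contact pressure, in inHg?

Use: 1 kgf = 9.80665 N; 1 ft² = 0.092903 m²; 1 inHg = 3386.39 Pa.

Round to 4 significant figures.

69.36 kgf × 9.80665 → 680.189 N
2.095 ft² × 0.092903 → 0.194632 m²
P = F / A = 680.189 N / 0.194632 m² = 3494.74 Pa
3494.74 Pa ÷ (3386.39 Pa/inHg) = 1.032 inHg

1.032 inHg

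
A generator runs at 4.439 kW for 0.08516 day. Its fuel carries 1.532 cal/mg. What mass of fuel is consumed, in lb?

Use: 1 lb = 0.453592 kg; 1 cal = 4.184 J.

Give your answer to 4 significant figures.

4.439 kW → 4439 W
0.08516 day → 7357.82 s
E = P × t = 4439 × 7357.82 = 3.26614×10⁷ J
1.532 cal/mg → 6.40989×10⁶ J/kg
m = E / e_s = 3.26614×10⁷ / 6.40989×10⁶ = 5.09547 kg
In lb: 5.09547 / 0.453592 = 11.2336 lb

11.23 lb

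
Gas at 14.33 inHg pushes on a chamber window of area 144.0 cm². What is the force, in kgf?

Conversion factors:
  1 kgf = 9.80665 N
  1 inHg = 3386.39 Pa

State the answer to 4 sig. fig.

14.33 inHg × 3386.39 → 48527 Pa
144.0 cm² × 0.0001 → 0.0144 m²
F = P × A = 48527 Pa × 0.0144 m² = 698.789 N
698.789 N ÷ (9.80665 N/kgf) = 71.2566 kgf

71.26 kgf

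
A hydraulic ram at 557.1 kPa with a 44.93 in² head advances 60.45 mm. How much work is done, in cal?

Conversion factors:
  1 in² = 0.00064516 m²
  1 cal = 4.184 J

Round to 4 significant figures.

557.1 kPa → 557100 Pa
44.93 in² → 0.028987 m²
F = P × A = 557100 × 0.028987 = 16148.7 N
60.45 mm → 0.06045 m
W = F × d = 16148.7 × 0.06045 = 976.189 J
In cal: 976.189 / 4.184 = 233.315 cal

233.3 cal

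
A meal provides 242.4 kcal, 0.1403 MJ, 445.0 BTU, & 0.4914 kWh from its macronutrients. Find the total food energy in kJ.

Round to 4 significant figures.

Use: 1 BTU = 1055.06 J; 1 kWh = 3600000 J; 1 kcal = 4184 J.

3393 kJ

242.4 kcal × 4184 = 1.0142×10⁶ J
0.1403 MJ × 1000000 = 140300 J
445.0 BTU × 1055.06 = 469502 J
0.4914 kWh × 3600000 = 1.76904×10⁶ J
Sum: 1.0142×10⁶ + 140300 + 469502 + 1.76904×10⁶ = 3.39304×10⁶ J
In kJ: 3.39304×10⁶ / 1000 = 3393.04 kJ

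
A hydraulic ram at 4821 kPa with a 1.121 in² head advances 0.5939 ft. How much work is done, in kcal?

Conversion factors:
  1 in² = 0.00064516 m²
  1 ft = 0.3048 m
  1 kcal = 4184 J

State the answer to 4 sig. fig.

0.1509 kcal

4821 kPa → 4.821×10⁶ Pa
1.121 in² → 7.23224×10⁻⁴ m²
F = P × A = 4.821×10⁶ × 7.23224×10⁻⁴ = 3486.66 N
0.5939 ft → 0.181021 m
W = F × d = 3486.66 × 0.181021 = 631.159 J
In kcal: 631.159 / 4184 = 0.150851 kcal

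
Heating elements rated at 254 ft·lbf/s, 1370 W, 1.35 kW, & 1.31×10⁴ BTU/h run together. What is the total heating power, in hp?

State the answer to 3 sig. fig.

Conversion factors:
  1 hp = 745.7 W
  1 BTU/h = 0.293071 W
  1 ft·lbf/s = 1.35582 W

9.26 hp

254 ft·lbf/s × 1.35582 = 344.378 W
1370 W (already W)
1.35 kW × 1000 = 1350 W
1.31×10⁴ BTU/h × 0.293071 = 3839.23 W
Sum: 344.378 + 1370 + 1350 + 3839.23 = 6903.61 W
In hp: 6903.61 / 745.7 = 9.25789 hp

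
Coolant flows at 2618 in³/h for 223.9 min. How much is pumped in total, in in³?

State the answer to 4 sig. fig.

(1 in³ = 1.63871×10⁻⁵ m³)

9770 in³

2618 in³/h → 1.19171×10⁻⁵ m³/s
223.9 min → 13434 s
V = Q × t = 1.19171×10⁻⁵ × 13434 = 0.160094 m³
In in³: 0.160094 / 1.63871×10⁻⁵ = 9769.51 in³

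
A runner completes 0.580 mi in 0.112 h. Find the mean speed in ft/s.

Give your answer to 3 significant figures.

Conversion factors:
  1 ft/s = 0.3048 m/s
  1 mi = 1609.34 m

0.580 mi × 1609.34 = 933.417 m
0.112 h × 3600 = 403.2 s
v = d / t = 933.417 m / 403.2 s = 2.31502 m/s
2.31502 m/s ÷ (0.3048 m/s/ft/s) = 7.59521 ft/s

7.60 ft/s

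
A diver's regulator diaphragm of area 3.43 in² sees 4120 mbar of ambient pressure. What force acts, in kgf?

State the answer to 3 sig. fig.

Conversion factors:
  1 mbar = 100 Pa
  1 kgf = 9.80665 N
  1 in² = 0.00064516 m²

93.0 kgf

4120 mbar × 100 → 412000 Pa
3.43 in² × 0.00064516 → 0.0022129 m²
F = P × A = 412000 Pa × 0.0022129 m² = 911.715 N
911.715 N ÷ (9.80665 N/kgf) = 92.9691 kgf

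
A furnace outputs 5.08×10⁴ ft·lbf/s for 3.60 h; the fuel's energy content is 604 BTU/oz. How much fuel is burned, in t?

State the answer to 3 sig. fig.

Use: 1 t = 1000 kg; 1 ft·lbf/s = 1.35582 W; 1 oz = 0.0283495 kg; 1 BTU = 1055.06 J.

5.08×10⁴ ft·lbf/s → 68875.7 W
3.60 h → 12960 s
E = P × t = 68875.7 × 12960 = 8.92629×10⁸ J
604 BTU/oz → 2.24786×10⁷ J/kg
m = E / e_s = 8.92629×10⁸ / 2.24786×10⁷ = 39.7102 kg
In t: 39.7102 / 1000 = 0.0397102 t

0.0397 t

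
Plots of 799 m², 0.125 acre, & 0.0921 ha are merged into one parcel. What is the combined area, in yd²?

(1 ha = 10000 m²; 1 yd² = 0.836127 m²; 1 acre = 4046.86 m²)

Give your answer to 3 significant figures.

799 m² (already m²)
0.125 acre × 4046.86 = 505.858 m²
0.0921 ha × 10000 = 921 m²
Sum: 799 + 505.858 + 921 = 2225.86 m²
In yd²: 2225.86 / 0.836127 = 2662.11 yd²

2660 yd²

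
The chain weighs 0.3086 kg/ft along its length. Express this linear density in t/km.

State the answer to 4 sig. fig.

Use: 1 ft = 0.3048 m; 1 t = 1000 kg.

0.3086 kg/ft ÷ 0.3048 m/ft = 1.01247 kg/m
1.01247 kg/m ÷ 1000 kg/t × 1000 m/km = 1.01247 t/km

1.012 t/km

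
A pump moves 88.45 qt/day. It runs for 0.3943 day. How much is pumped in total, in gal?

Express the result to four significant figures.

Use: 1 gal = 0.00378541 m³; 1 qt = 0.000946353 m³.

88.45 qt/day → 9.68807×10⁻⁷ m³/s
0.3943 day → 34067.5 s
V = Q × t = 9.68807×10⁻⁷ × 34067.5 = 0.0330048 m³
In gal: 0.0330048 / 0.00378541 = 8.71895 gal

8.719 gal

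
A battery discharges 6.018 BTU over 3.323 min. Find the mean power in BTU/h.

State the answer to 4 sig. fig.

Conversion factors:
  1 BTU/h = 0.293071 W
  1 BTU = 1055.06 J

6.018 BTU × 1055.06 = 6349.35 J
3.323 min × 60 = 199.38 s
P = E / t = 6349.35 J / 199.38 s = 31.8455 W
31.8455 W ÷ (0.293071 W/BTU/h) = 108.661 BTU/h

108.7 BTU/h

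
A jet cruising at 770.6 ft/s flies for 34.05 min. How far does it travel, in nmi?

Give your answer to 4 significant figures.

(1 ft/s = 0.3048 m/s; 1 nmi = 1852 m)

770.6 ft/s × 0.3048 = 234.879 m/s
34.05 min × 60 = 2043 s
d = v × t = 234.879 m/s × 2043 s = 479858 m
479858 m ÷ (1852 m/nmi) = 259.103 nmi

259.1 nmi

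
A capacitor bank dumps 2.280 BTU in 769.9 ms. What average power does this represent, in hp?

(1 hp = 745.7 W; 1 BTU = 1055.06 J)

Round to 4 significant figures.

4.190 hp

2.280 BTU × 1055.06 = 2405.54 J
769.9 ms × 0.001 = 0.7699 s
P = E / t = 2405.54 J / 0.7699 s = 3124.48 W
3124.48 W ÷ (745.7 W/hp) = 4.19 hp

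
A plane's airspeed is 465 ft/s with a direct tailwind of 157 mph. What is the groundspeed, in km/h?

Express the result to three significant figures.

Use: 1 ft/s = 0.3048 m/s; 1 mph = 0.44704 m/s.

465 ft/s × 0.3048 = 141.732 m/s
157 mph × 0.44704 = 70.1853 m/s
Sum: 141.732 + 70.1853 = 211.917 m/s
In km/h: 211.917 / (1/3.6) = 762.901 km/h

763 km/h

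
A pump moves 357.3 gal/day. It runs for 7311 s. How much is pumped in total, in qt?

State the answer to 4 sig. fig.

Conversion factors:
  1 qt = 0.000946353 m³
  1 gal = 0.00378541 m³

357.3 gal/day → 1.56542×10⁻⁵ m³/s
V = Q × t = 1.56542×10⁻⁵ × 7311 = 0.114448 m³
In qt: 0.114448 / 0.000946353 = 120.936 qt

120.9 qt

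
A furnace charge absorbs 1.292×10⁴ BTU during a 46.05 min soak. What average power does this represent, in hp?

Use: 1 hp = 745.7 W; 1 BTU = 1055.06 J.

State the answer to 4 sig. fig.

1.292×10⁴ BTU × 1055.06 → 1.36314×10⁷ J
46.05 min × 60 → 2763 s
P = E / t = 1.36314×10⁷ J / 2763 s = 4933.55 W
4933.55 W ÷ (745.7 W/hp) = 6.616 hp

6.616 hp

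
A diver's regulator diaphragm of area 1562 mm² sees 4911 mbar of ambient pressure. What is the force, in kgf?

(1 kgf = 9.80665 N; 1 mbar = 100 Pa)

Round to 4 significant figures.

78.22 kgf

4911 mbar × 100 → 491100 Pa
1562 mm² × 10⁻⁶ → 0.001562 m²
F = P × A = 491100 Pa × 0.001562 m² = 767.098 N
767.098 N ÷ (9.80665 N/kgf) = 78.2222 kgf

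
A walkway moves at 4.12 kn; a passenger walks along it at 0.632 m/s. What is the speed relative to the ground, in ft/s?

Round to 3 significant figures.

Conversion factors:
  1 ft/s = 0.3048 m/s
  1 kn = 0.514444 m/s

4.12 kn × 0.514444 = 2.11951 m/s
0.632 m/s (already m/s)
Combined: 2.11951 + 0.632 = 2.75151 m/s
In ft/s: 2.75151 / 0.3048 = 9.02726 ft/s

9.03 ft/s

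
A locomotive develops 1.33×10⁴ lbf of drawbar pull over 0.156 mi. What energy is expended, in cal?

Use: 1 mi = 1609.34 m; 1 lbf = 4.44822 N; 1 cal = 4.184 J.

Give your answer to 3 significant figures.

3.55×10⁶ cal

1.33×10⁴ lbf × 4.44822 → 59161.3 N
0.156 mi × 1609.34 → 251.057 m
W = F × d = 59161.3 N × 251.057 m = 1.48529×10⁷ J
1.48529×10⁷ J ÷ (4.184 J/cal) = 3.54993×10⁶ cal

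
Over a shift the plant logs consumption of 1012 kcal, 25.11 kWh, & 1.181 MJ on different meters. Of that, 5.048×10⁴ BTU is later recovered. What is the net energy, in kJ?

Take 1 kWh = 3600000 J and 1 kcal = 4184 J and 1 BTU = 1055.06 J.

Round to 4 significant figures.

4.255×10⁴ kJ

1012 kcal × 4184 → 4.23421×10⁶ J
25.11 kWh × 3600000 → 9.0396×10⁷ J
1.181 MJ × 1000000 → 1.181×10⁶ J
5.048×10⁴ BTU × 1055.06 → 5.32594×10⁷ J
Result: 4.23421×10⁶ + 9.0396×10⁷ + 1.181×10⁶ − 5.32594×10⁷ = 4.25518×10⁷ J
In kJ: 4.25518×10⁷ / 1000 = 42551.8 kJ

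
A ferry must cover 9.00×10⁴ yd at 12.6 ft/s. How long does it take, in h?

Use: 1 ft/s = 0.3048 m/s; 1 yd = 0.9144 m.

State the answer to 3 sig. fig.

5.95 h

9.00×10⁴ yd × 0.9144 → 82296 m
12.6 ft/s × 0.3048 → 3.84048 m/s
t = d / v = 82296 m / 3.84048 m/s = 21428.6 s
21428.6 s ÷ (3600 s/h) = 5.95239 h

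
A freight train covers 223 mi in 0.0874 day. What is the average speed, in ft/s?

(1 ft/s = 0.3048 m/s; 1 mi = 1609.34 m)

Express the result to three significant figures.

223 mi × 1609.34 = 358883 m
0.0874 day × 86400 = 7551.36 s
v = d / t = 358883 m / 7551.36 s = 47.5256 m/s
47.5256 m/s ÷ (0.3048 m/s/ft/s) = 155.924 ft/s

156 ft/s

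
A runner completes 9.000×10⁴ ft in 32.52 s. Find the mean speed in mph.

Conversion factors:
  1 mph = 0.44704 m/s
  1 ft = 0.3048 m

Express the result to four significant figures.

9.000×10⁴ ft × 0.3048 = 27432 m
v = d / t = 27432 m / 32.52 s = 843.542 m/s
843.542 m/s ÷ (0.44704 m/s/mph) = 1886.95 mph

1887 mph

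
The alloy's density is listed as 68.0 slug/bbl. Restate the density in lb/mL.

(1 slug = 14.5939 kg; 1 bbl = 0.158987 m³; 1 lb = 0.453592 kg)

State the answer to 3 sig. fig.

0.0138 lb/mL

68.0 slug/bbl × 14.5939 kg/slug ÷ 0.158987 m³/bbl = 6241.93 kg/m³
6241.93 kg/m³ ÷ 0.453592 kg/lb × 10⁻⁶ m³/mL = 0.0137611 lb/mL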